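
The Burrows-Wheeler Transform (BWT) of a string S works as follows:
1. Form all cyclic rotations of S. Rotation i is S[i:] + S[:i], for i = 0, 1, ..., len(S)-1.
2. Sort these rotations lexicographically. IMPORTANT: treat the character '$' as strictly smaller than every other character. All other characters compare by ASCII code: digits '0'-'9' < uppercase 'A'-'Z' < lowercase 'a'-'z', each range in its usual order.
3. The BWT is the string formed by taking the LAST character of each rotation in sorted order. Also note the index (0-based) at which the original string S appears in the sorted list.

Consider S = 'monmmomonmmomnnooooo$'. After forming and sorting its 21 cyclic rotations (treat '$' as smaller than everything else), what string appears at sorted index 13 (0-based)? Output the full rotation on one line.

All 21 rotations (rotation i = S[i:]+S[:i]):
  rot[0] = monmmomonmmomnnooooo$
  rot[1] = onmmomonmmomnnooooo$m
  rot[2] = nmmomonmmomnnooooo$mo
  rot[3] = mmomonmmomnnooooo$mon
  rot[4] = momonmmomnnooooo$monm
  rot[5] = omonmmomnnooooo$monmm
  rot[6] = monmmomnnooooo$monmmo
  rot[7] = onmmomnnooooo$monmmom
  rot[8] = nmmomnnooooo$monmmomo
  rot[9] = mmomnnooooo$monmmomon
  rot[10] = momnnooooo$monmmomonm
  rot[11] = omnnooooo$monmmomonmm
  rot[12] = mnnooooo$monmmomonmmo
  rot[13] = nnooooo$monmmomonmmom
  rot[14] = nooooo$monmmomonmmomn
  rot[15] = ooooo$monmmomonmmomnn
  rot[16] = oooo$monmmomonmmomnno
  rot[17] = ooo$monmmomonmmomnnoo
  rot[18] = oo$monmmomonmmomnnooo
  rot[19] = o$monmmomonmmomnnoooo
  rot[20] = $monmmomonmmomnnooooo
Sorted (with $ < everything):
  sorted[0] = $monmmomonmmomnnooooo
  sorted[1] = mmomnnooooo$monmmomon
  sorted[2] = mmomonmmomnnooooo$mon
  sorted[3] = mnnooooo$monmmomonmmo
  sorted[4] = momnnooooo$monmmomonm
  sorted[5] = momonmmomnnooooo$monm
  sorted[6] = monmmomnnooooo$monmmo
  sorted[7] = monmmomonmmomnnooooo$
  sorted[8] = nmmomnnooooo$monmmomo
  sorted[9] = nmmomonmmomnnooooo$mo
  sorted[10] = nnooooo$monmmomonmmom
  sorted[11] = nooooo$monmmomonmmomn
  sorted[12] = o$monmmomonmmomnnoooo
  sorted[13] = omnnooooo$monmmomonmm
  sorted[14] = omonmmomnnooooo$monmm
  sorted[15] = onmmomnnooooo$monmmom
  sorted[16] = onmmomonmmomnnooooo$m
  sorted[17] = oo$monmmomonmmomnnooo
  sorted[18] = ooo$monmmomonmmomnnoo
  sorted[19] = oooo$monmmomonmmomnno
  sorted[20] = ooooo$monmmomonmmomnn
sorted[13] = omnnooooo$monmmomonmm

Answer: omnnooooo$monmmomonmm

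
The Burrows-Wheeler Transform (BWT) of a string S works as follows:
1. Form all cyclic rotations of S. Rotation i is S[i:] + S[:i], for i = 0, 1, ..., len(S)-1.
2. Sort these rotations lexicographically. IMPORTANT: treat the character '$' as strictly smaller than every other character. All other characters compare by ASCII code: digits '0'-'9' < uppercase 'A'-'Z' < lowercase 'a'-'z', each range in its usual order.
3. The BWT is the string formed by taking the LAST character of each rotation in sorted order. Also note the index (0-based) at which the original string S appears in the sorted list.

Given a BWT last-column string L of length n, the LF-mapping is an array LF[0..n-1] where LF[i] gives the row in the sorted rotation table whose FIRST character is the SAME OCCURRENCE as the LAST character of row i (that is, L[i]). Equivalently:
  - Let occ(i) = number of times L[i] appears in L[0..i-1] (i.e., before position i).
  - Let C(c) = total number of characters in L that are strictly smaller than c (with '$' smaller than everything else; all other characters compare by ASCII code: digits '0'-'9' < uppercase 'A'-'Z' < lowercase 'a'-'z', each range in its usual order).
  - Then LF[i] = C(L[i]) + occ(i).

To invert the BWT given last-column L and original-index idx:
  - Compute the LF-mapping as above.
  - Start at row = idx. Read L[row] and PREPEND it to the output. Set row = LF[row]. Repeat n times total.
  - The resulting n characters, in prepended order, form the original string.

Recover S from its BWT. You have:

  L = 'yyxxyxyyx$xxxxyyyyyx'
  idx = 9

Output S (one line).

LF mapping: 10 11 1 2 12 3 13 14 4 0 5 6 7 8 15 16 17 18 19 9
Walk LF starting at row 9, prepending L[row]:
  step 1: row=9, L[9]='$', prepend. Next row=LF[9]=0
  step 2: row=0, L[0]='y', prepend. Next row=LF[0]=10
  step 3: row=10, L[10]='x', prepend. Next row=LF[10]=5
  step 4: row=5, L[5]='x', prepend. Next row=LF[5]=3
  step 5: row=3, L[3]='x', prepend. Next row=LF[3]=2
  step 6: row=2, L[2]='x', prepend. Next row=LF[2]=1
  step 7: row=1, L[1]='y', prepend. Next row=LF[1]=11
  step 8: row=11, L[11]='x', prepend. Next row=LF[11]=6
  step 9: row=6, L[6]='y', prepend. Next row=LF[6]=13
  step 10: row=13, L[13]='x', prepend. Next row=LF[13]=8
  step 11: row=8, L[8]='x', prepend. Next row=LF[8]=4
  step 12: row=4, L[4]='y', prepend. Next row=LF[4]=12
  step 13: row=12, L[12]='x', prepend. Next row=LF[12]=7
  step 14: row=7, L[7]='y', prepend. Next row=LF[7]=14
  step 15: row=14, L[14]='y', prepend. Next row=LF[14]=15
  step 16: row=15, L[15]='y', prepend. Next row=LF[15]=16
  step 17: row=16, L[16]='y', prepend. Next row=LF[16]=17
  step 18: row=17, L[17]='y', prepend. Next row=LF[17]=18
  step 19: row=18, L[18]='y', prepend. Next row=LF[18]=19
  step 20: row=19, L[19]='x', prepend. Next row=LF[19]=9
Reversed output: xyyyyyyxyxxyxyxxxxy$

Answer: xyyyyyyxyxxyxyxxxxy$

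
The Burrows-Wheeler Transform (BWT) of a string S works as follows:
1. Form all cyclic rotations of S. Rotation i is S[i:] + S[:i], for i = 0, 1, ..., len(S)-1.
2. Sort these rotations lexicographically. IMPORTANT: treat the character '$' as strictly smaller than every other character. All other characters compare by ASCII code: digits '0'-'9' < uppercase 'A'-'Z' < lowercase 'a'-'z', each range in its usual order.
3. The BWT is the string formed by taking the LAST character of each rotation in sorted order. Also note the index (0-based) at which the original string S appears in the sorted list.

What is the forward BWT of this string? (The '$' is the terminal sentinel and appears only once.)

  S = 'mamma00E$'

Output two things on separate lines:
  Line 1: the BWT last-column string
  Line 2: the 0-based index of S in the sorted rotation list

Answer: Ea00mmm$a
7

Derivation:
All 9 rotations (rotation i = S[i:]+S[:i]):
  rot[0] = mamma00E$
  rot[1] = amma00E$m
  rot[2] = mma00E$ma
  rot[3] = ma00E$mam
  rot[4] = a00E$mamm
  rot[5] = 00E$mamma
  rot[6] = 0E$mamma0
  rot[7] = E$mamma00
  rot[8] = $mamma00E
Sorted (with $ < everything):
  sorted[0] = $mamma00E  (last char: 'E')
  sorted[1] = 00E$mamma  (last char: 'a')
  sorted[2] = 0E$mamma0  (last char: '0')
  sorted[3] = E$mamma00  (last char: '0')
  sorted[4] = a00E$mamm  (last char: 'm')
  sorted[5] = amma00E$m  (last char: 'm')
  sorted[6] = ma00E$mam  (last char: 'm')
  sorted[7] = mamma00E$  (last char: '$')
  sorted[8] = mma00E$ma  (last char: 'a')
Last column: Ea00mmm$a
Original string S is at sorted index 7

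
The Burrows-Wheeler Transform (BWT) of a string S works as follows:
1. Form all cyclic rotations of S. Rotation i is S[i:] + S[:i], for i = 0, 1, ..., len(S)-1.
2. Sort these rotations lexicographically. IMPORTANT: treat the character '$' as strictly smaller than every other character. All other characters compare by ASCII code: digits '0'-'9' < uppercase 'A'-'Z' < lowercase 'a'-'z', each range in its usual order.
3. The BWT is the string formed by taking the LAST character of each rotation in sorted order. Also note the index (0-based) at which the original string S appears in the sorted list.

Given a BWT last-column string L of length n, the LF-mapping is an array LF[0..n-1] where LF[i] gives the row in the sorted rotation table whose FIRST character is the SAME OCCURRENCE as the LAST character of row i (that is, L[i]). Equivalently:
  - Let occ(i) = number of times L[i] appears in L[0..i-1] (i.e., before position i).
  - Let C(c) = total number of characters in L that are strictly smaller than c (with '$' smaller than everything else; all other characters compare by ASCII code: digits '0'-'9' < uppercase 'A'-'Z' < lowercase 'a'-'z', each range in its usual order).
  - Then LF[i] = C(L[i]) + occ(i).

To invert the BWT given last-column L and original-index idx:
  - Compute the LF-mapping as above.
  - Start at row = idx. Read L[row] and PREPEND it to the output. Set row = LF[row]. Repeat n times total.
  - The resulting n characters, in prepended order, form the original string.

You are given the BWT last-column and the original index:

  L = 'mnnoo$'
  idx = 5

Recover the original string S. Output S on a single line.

LF mapping: 1 2 3 4 5 0
Walk LF starting at row 5, prepending L[row]:
  step 1: row=5, L[5]='$', prepend. Next row=LF[5]=0
  step 2: row=0, L[0]='m', prepend. Next row=LF[0]=1
  step 3: row=1, L[1]='n', prepend. Next row=LF[1]=2
  step 4: row=2, L[2]='n', prepend. Next row=LF[2]=3
  step 5: row=3, L[3]='o', prepend. Next row=LF[3]=4
  step 6: row=4, L[4]='o', prepend. Next row=LF[4]=5
Reversed output: oonnm$

Answer: oonnm$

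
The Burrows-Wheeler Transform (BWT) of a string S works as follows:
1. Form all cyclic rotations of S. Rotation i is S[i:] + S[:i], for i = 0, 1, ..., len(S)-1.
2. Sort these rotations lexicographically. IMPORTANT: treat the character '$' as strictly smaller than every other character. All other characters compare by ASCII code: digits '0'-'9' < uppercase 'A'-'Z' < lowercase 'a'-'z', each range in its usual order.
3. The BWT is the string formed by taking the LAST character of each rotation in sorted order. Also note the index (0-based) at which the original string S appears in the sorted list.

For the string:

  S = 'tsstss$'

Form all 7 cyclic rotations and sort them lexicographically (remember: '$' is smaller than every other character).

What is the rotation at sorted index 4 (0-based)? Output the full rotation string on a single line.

All 7 rotations (rotation i = S[i:]+S[:i]):
  rot[0] = tsstss$
  rot[1] = sstss$t
  rot[2] = stss$ts
  rot[3] = tss$tss
  rot[4] = ss$tsst
  rot[5] = s$tssts
  rot[6] = $tsstss
Sorted (with $ < everything):
  sorted[0] = $tsstss
  sorted[1] = s$tssts
  sorted[2] = ss$tsst
  sorted[3] = sstss$t
  sorted[4] = stss$ts
  sorted[5] = tss$tss
  sorted[6] = tsstss$
sorted[4] = stss$ts

Answer: stss$ts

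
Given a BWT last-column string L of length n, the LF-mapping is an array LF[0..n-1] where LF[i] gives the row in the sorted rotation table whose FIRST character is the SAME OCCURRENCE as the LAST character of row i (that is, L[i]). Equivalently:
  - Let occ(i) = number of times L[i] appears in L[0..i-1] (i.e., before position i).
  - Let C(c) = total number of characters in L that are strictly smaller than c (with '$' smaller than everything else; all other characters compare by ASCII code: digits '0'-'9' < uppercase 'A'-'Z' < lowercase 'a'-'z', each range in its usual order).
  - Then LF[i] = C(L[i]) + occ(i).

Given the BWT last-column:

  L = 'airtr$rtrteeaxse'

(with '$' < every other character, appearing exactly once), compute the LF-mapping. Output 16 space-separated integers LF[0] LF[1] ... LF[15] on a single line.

Char counts: '$':1, 'a':2, 'e':3, 'i':1, 'r':4, 's':1, 't':3, 'x':1
C (first-col start): C('$')=0, C('a')=1, C('e')=3, C('i')=6, C('r')=7, C('s')=11, C('t')=12, C('x')=15
L[0]='a': occ=0, LF[0]=C('a')+0=1+0=1
L[1]='i': occ=0, LF[1]=C('i')+0=6+0=6
L[2]='r': occ=0, LF[2]=C('r')+0=7+0=7
L[3]='t': occ=0, LF[3]=C('t')+0=12+0=12
L[4]='r': occ=1, LF[4]=C('r')+1=7+1=8
L[5]='$': occ=0, LF[5]=C('$')+0=0+0=0
L[6]='r': occ=2, LF[6]=C('r')+2=7+2=9
L[7]='t': occ=1, LF[7]=C('t')+1=12+1=13
L[8]='r': occ=3, LF[8]=C('r')+3=7+3=10
L[9]='t': occ=2, LF[9]=C('t')+2=12+2=14
L[10]='e': occ=0, LF[10]=C('e')+0=3+0=3
L[11]='e': occ=1, LF[11]=C('e')+1=3+1=4
L[12]='a': occ=1, LF[12]=C('a')+1=1+1=2
L[13]='x': occ=0, LF[13]=C('x')+0=15+0=15
L[14]='s': occ=0, LF[14]=C('s')+0=11+0=11
L[15]='e': occ=2, LF[15]=C('e')+2=3+2=5

Answer: 1 6 7 12 8 0 9 13 10 14 3 4 2 15 11 5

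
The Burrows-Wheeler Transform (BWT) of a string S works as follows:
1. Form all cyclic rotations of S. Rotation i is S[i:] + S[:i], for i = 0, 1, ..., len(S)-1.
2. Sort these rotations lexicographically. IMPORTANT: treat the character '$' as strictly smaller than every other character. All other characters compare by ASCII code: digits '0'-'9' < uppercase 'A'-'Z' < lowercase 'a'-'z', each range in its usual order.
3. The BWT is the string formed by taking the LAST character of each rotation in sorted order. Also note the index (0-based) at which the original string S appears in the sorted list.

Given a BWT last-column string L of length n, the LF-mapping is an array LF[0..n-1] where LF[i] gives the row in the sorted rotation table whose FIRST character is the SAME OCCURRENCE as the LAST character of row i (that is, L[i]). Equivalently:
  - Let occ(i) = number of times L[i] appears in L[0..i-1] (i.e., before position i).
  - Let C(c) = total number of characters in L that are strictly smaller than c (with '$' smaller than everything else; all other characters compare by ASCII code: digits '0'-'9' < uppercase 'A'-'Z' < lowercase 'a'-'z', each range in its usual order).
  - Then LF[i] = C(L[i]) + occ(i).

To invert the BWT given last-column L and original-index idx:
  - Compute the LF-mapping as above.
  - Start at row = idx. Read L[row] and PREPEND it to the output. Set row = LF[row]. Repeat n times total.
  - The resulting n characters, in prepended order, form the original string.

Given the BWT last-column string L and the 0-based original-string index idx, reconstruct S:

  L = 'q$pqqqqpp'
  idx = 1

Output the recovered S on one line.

Answer: ppqqpqqq$

Derivation:
LF mapping: 4 0 1 5 6 7 8 2 3
Walk LF starting at row 1, prepending L[row]:
  step 1: row=1, L[1]='$', prepend. Next row=LF[1]=0
  step 2: row=0, L[0]='q', prepend. Next row=LF[0]=4
  step 3: row=4, L[4]='q', prepend. Next row=LF[4]=6
  step 4: row=6, L[6]='q', prepend. Next row=LF[6]=8
  step 5: row=8, L[8]='p', prepend. Next row=LF[8]=3
  step 6: row=3, L[3]='q', prepend. Next row=LF[3]=5
  step 7: row=5, L[5]='q', prepend. Next row=LF[5]=7
  step 8: row=7, L[7]='p', prepend. Next row=LF[7]=2
  step 9: row=2, L[2]='p', prepend. Next row=LF[2]=1
Reversed output: ppqqpqqq$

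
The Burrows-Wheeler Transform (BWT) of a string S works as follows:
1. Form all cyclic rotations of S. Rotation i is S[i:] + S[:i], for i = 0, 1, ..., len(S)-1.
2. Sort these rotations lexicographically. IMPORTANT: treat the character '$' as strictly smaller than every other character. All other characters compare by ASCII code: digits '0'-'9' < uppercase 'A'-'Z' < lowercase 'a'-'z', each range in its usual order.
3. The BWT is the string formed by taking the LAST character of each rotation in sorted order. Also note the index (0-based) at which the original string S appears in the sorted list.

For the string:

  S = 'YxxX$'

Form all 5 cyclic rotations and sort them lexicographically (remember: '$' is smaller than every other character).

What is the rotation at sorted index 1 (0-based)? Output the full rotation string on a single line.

All 5 rotations (rotation i = S[i:]+S[:i]):
  rot[0] = YxxX$
  rot[1] = xxX$Y
  rot[2] = xX$Yx
  rot[3] = X$Yxx
  rot[4] = $YxxX
Sorted (with $ < everything):
  sorted[0] = $YxxX
  sorted[1] = X$Yxx
  sorted[2] = YxxX$
  sorted[3] = xX$Yx
  sorted[4] = xxX$Y
sorted[1] = X$Yxx

Answer: X$Yxx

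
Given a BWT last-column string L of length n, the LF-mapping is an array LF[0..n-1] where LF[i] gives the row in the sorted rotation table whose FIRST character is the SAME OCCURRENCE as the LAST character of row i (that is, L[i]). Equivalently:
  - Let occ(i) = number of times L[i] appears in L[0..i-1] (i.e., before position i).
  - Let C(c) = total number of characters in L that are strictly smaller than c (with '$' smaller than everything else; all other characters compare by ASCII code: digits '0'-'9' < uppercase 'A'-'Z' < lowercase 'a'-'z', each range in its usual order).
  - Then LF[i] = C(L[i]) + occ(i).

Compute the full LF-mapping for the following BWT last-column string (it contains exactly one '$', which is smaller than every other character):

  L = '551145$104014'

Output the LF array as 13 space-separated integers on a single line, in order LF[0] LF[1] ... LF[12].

Char counts: '$':1, '0':2, '1':4, '4':3, '5':3
C (first-col start): C('$')=0, C('0')=1, C('1')=3, C('4')=7, C('5')=10
L[0]='5': occ=0, LF[0]=C('5')+0=10+0=10
L[1]='5': occ=1, LF[1]=C('5')+1=10+1=11
L[2]='1': occ=0, LF[2]=C('1')+0=3+0=3
L[3]='1': occ=1, LF[3]=C('1')+1=3+1=4
L[4]='4': occ=0, LF[4]=C('4')+0=7+0=7
L[5]='5': occ=2, LF[5]=C('5')+2=10+2=12
L[6]='$': occ=0, LF[6]=C('$')+0=0+0=0
L[7]='1': occ=2, LF[7]=C('1')+2=3+2=5
L[8]='0': occ=0, LF[8]=C('0')+0=1+0=1
L[9]='4': occ=1, LF[9]=C('4')+1=7+1=8
L[10]='0': occ=1, LF[10]=C('0')+1=1+1=2
L[11]='1': occ=3, LF[11]=C('1')+3=3+3=6
L[12]='4': occ=2, LF[12]=C('4')+2=7+2=9

Answer: 10 11 3 4 7 12 0 5 1 8 2 6 9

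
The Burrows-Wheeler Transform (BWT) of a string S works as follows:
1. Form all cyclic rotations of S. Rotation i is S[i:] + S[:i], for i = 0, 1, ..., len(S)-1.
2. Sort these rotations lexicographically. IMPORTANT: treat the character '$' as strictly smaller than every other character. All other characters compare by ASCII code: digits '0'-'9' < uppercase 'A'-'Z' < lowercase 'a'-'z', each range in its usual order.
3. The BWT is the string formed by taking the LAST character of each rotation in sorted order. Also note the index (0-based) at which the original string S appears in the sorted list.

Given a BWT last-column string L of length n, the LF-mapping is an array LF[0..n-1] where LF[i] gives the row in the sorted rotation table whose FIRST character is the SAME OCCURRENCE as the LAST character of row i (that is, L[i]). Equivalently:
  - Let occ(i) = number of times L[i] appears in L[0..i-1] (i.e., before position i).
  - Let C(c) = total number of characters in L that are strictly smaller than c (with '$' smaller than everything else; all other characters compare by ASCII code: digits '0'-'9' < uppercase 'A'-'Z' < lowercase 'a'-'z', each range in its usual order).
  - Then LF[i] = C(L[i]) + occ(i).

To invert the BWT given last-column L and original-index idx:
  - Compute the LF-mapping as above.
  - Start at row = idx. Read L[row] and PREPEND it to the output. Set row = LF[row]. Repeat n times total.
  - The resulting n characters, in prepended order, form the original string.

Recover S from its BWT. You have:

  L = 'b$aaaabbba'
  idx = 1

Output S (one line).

Answer: aaaaabbbb$

Derivation:
LF mapping: 6 0 1 2 3 4 7 8 9 5
Walk LF starting at row 1, prepending L[row]:
  step 1: row=1, L[1]='$', prepend. Next row=LF[1]=0
  step 2: row=0, L[0]='b', prepend. Next row=LF[0]=6
  step 3: row=6, L[6]='b', prepend. Next row=LF[6]=7
  step 4: row=7, L[7]='b', prepend. Next row=LF[7]=8
  step 5: row=8, L[8]='b', prepend. Next row=LF[8]=9
  step 6: row=9, L[9]='a', prepend. Next row=LF[9]=5
  step 7: row=5, L[5]='a', prepend. Next row=LF[5]=4
  step 8: row=4, L[4]='a', prepend. Next row=LF[4]=3
  step 9: row=3, L[3]='a', prepend. Next row=LF[3]=2
  step 10: row=2, L[2]='a', prepend. Next row=LF[2]=1
Reversed output: aaaaabbbb$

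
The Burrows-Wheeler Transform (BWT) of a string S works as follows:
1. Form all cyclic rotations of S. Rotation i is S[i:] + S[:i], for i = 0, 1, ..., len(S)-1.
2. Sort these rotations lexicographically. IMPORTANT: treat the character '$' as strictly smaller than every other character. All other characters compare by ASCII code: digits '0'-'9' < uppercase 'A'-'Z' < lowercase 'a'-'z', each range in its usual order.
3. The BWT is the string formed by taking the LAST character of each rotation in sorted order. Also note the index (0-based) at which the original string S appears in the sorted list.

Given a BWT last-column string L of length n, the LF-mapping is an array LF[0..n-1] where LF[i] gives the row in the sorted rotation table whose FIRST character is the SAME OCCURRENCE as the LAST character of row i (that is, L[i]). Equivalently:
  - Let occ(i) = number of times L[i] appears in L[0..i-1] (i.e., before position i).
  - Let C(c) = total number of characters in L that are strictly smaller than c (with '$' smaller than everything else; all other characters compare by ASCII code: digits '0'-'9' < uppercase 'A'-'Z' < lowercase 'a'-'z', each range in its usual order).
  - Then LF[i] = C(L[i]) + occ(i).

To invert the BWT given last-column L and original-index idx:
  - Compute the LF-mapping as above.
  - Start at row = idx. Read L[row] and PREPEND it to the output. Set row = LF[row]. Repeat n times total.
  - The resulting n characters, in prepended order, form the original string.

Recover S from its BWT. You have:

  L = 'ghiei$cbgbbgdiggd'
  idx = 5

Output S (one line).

Answer: dgicdihbebggibgg$

Derivation:
LF mapping: 8 13 14 7 15 0 4 1 9 2 3 10 5 16 11 12 6
Walk LF starting at row 5, prepending L[row]:
  step 1: row=5, L[5]='$', prepend. Next row=LF[5]=0
  step 2: row=0, L[0]='g', prepend. Next row=LF[0]=8
  step 3: row=8, L[8]='g', prepend. Next row=LF[8]=9
  step 4: row=9, L[9]='b', prepend. Next row=LF[9]=2
  step 5: row=2, L[2]='i', prepend. Next row=LF[2]=14
  step 6: row=14, L[14]='g', prepend. Next row=LF[14]=11
  step 7: row=11, L[11]='g', prepend. Next row=LF[11]=10
  step 8: row=10, L[10]='b', prepend. Next row=LF[10]=3
  step 9: row=3, L[3]='e', prepend. Next row=LF[3]=7
  step 10: row=7, L[7]='b', prepend. Next row=LF[7]=1
  step 11: row=1, L[1]='h', prepend. Next row=LF[1]=13
  step 12: row=13, L[13]='i', prepend. Next row=LF[13]=16
  step 13: row=16, L[16]='d', prepend. Next row=LF[16]=6
  step 14: row=6, L[6]='c', prepend. Next row=LF[6]=4
  step 15: row=4, L[4]='i', prepend. Next row=LF[4]=15
  step 16: row=15, L[15]='g', prepend. Next row=LF[15]=12
  step 17: row=12, L[12]='d', prepend. Next row=LF[12]=5
Reversed output: dgicdihbebggibgg$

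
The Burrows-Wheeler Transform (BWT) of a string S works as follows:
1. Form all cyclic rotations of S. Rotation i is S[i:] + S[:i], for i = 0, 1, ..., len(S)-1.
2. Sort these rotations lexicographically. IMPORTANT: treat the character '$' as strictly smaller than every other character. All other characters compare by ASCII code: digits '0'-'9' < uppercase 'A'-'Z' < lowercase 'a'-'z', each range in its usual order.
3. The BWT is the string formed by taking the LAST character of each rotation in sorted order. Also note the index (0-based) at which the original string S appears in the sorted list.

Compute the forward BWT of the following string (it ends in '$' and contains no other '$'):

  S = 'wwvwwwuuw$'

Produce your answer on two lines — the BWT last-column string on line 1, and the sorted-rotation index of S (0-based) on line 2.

Answer: wwuwuwww$v
8

Derivation:
All 10 rotations (rotation i = S[i:]+S[:i]):
  rot[0] = wwvwwwuuw$
  rot[1] = wvwwwuuw$w
  rot[2] = vwwwuuw$ww
  rot[3] = wwwuuw$wwv
  rot[4] = wwuuw$wwvw
  rot[5] = wuuw$wwvww
  rot[6] = uuw$wwvwww
  rot[7] = uw$wwvwwwu
  rot[8] = w$wwvwwwuu
  rot[9] = $wwvwwwuuw
Sorted (with $ < everything):
  sorted[0] = $wwvwwwuuw  (last char: 'w')
  sorted[1] = uuw$wwvwww  (last char: 'w')
  sorted[2] = uw$wwvwwwu  (last char: 'u')
  sorted[3] = vwwwuuw$ww  (last char: 'w')
  sorted[4] = w$wwvwwwuu  (last char: 'u')
  sorted[5] = wuuw$wwvww  (last char: 'w')
  sorted[6] = wvwwwuuw$w  (last char: 'w')
  sorted[7] = wwuuw$wwvw  (last char: 'w')
  sorted[8] = wwvwwwuuw$  (last char: '$')
  sorted[9] = wwwuuw$wwv  (last char: 'v')
Last column: wwuwuwww$v
Original string S is at sorted index 8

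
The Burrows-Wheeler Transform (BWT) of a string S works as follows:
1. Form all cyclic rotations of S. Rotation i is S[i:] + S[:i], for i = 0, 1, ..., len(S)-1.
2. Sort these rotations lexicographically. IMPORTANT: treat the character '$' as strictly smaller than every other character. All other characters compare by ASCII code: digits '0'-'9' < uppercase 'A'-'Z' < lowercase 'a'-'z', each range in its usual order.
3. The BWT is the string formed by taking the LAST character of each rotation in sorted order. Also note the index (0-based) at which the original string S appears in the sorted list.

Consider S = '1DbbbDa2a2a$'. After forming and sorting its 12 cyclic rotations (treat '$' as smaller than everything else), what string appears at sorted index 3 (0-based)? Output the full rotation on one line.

All 12 rotations (rotation i = S[i:]+S[:i]):
  rot[0] = 1DbbbDa2a2a$
  rot[1] = DbbbDa2a2a$1
  rot[2] = bbbDa2a2a$1D
  rot[3] = bbDa2a2a$1Db
  rot[4] = bDa2a2a$1Dbb
  rot[5] = Da2a2a$1Dbbb
  rot[6] = a2a2a$1DbbbD
  rot[7] = 2a2a$1DbbbDa
  rot[8] = a2a$1DbbbDa2
  rot[9] = 2a$1DbbbDa2a
  rot[10] = a$1DbbbDa2a2
  rot[11] = $1DbbbDa2a2a
Sorted (with $ < everything):
  sorted[0] = $1DbbbDa2a2a
  sorted[1] = 1DbbbDa2a2a$
  sorted[2] = 2a$1DbbbDa2a
  sorted[3] = 2a2a$1DbbbDa
  sorted[4] = Da2a2a$1Dbbb
  sorted[5] = DbbbDa2a2a$1
  sorted[6] = a$1DbbbDa2a2
  sorted[7] = a2a$1DbbbDa2
  sorted[8] = a2a2a$1DbbbD
  sorted[9] = bDa2a2a$1Dbb
  sorted[10] = bbDa2a2a$1Db
  sorted[11] = bbbDa2a2a$1D
sorted[3] = 2a2a$1DbbbDa

Answer: 2a2a$1DbbbDa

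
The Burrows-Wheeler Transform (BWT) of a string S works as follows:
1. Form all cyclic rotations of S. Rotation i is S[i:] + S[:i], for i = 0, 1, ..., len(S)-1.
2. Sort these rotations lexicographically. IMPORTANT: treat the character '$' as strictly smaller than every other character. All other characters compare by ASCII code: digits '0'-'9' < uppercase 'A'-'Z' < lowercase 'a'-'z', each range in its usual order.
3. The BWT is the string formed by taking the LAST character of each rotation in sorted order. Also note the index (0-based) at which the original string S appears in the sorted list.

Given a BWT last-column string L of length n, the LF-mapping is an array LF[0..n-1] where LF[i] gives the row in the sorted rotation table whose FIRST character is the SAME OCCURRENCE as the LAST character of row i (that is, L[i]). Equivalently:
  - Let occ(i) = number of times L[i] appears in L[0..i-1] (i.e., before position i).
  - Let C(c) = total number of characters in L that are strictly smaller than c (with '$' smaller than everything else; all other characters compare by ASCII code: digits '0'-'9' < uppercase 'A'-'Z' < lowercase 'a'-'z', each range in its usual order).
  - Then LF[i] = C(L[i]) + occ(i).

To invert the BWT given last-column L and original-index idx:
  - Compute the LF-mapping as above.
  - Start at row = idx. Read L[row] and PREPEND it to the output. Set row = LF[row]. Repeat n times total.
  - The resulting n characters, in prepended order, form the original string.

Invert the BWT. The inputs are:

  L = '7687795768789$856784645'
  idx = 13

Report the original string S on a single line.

LF mapping: 10 6 16 11 12 21 3 13 7 17 14 18 22 0 19 4 8 15 20 1 9 2 5
Walk LF starting at row 13, prepending L[row]:
  step 1: row=13, L[13]='$', prepend. Next row=LF[13]=0
  step 2: row=0, L[0]='7', prepend. Next row=LF[0]=10
  step 3: row=10, L[10]='7', prepend. Next row=LF[10]=14
  step 4: row=14, L[14]='8', prepend. Next row=LF[14]=19
  step 5: row=19, L[19]='4', prepend. Next row=LF[19]=1
  step 6: row=1, L[1]='6', prepend. Next row=LF[1]=6
  step 7: row=6, L[6]='5', prepend. Next row=LF[6]=3
  step 8: row=3, L[3]='7', prepend. Next row=LF[3]=11
  step 9: row=11, L[11]='8', prepend. Next row=LF[11]=18
  step 10: row=18, L[18]='8', prepend. Next row=LF[18]=20
  step 11: row=20, L[20]='6', prepend. Next row=LF[20]=9
  step 12: row=9, L[9]='8', prepend. Next row=LF[9]=17
  step 13: row=17, L[17]='7', prepend. Next row=LF[17]=15
  step 14: row=15, L[15]='5', prepend. Next row=LF[15]=4
  step 15: row=4, L[4]='7', prepend. Next row=LF[4]=12
  step 16: row=12, L[12]='9', prepend. Next row=LF[12]=22
  step 17: row=22, L[22]='5', prepend. Next row=LF[22]=5
  step 18: row=5, L[5]='9', prepend. Next row=LF[5]=21
  step 19: row=21, L[21]='4', prepend. Next row=LF[21]=2
  step 20: row=2, L[2]='8', prepend. Next row=LF[2]=16
  step 21: row=16, L[16]='6', prepend. Next row=LF[16]=8
  step 22: row=8, L[8]='6', prepend. Next row=LF[8]=7
  step 23: row=7, L[7]='7', prepend. Next row=LF[7]=13
Reversed output: 7668495975786887564877$

Answer: 7668495975786887564877$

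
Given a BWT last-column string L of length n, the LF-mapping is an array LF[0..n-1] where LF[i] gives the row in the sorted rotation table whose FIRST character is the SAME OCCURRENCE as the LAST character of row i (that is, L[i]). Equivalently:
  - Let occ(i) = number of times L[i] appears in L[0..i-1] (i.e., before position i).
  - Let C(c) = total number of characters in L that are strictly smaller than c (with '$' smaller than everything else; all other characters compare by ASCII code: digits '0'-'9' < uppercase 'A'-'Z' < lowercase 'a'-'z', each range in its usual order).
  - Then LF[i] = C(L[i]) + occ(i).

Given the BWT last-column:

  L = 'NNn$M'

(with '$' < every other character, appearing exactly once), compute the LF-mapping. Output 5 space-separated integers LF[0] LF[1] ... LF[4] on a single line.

Answer: 2 3 4 0 1

Derivation:
Char counts: '$':1, 'M':1, 'N':2, 'n':1
C (first-col start): C('$')=0, C('M')=1, C('N')=2, C('n')=4
L[0]='N': occ=0, LF[0]=C('N')+0=2+0=2
L[1]='N': occ=1, LF[1]=C('N')+1=2+1=3
L[2]='n': occ=0, LF[2]=C('n')+0=4+0=4
L[3]='$': occ=0, LF[3]=C('$')+0=0+0=0
L[4]='M': occ=0, LF[4]=C('M')+0=1+0=1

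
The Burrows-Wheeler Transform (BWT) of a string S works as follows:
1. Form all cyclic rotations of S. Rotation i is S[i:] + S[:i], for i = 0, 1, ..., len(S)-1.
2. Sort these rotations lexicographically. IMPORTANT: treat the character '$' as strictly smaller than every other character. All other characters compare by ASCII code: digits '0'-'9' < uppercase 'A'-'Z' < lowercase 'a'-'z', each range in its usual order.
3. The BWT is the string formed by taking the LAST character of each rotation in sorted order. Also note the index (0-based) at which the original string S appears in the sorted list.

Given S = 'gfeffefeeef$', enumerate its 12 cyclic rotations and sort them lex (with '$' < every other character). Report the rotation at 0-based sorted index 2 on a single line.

All 12 rotations (rotation i = S[i:]+S[:i]):
  rot[0] = gfeffefeeef$
  rot[1] = feffefeeef$g
  rot[2] = effefeeef$gf
  rot[3] = ffefeeef$gfe
  rot[4] = fefeeef$gfef
  rot[5] = efeeef$gfeff
  rot[6] = feeef$gfeffe
  rot[7] = eeef$gfeffef
  rot[8] = eef$gfeffefe
  rot[9] = ef$gfeffefee
  rot[10] = f$gfeffefeee
  rot[11] = $gfeffefeeef
Sorted (with $ < everything):
  sorted[0] = $gfeffefeeef
  sorted[1] = eeef$gfeffef
  sorted[2] = eef$gfeffefe
  sorted[3] = ef$gfeffefee
  sorted[4] = efeeef$gfeff
  sorted[5] = effefeeef$gf
  sorted[6] = f$gfeffefeee
  sorted[7] = feeef$gfeffe
  sorted[8] = fefeeef$gfef
  sorted[9] = feffefeeef$g
  sorted[10] = ffefeeef$gfe
  sorted[11] = gfeffefeeef$
sorted[2] = eef$gfeffefe

Answer: eef$gfeffefe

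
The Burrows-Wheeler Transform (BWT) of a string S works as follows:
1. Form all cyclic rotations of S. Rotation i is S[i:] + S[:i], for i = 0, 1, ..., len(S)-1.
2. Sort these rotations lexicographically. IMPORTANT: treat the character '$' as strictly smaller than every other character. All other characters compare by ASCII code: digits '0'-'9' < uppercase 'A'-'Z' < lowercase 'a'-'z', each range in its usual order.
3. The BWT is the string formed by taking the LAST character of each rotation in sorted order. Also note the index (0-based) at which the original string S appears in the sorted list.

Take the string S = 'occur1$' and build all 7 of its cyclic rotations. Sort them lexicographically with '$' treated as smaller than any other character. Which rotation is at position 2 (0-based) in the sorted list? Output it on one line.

Answer: ccur1$o

Derivation:
All 7 rotations (rotation i = S[i:]+S[:i]):
  rot[0] = occur1$
  rot[1] = ccur1$o
  rot[2] = cur1$oc
  rot[3] = ur1$occ
  rot[4] = r1$occu
  rot[5] = 1$occur
  rot[6] = $occur1
Sorted (with $ < everything):
  sorted[0] = $occur1
  sorted[1] = 1$occur
  sorted[2] = ccur1$o
  sorted[3] = cur1$oc
  sorted[4] = occur1$
  sorted[5] = r1$occu
  sorted[6] = ur1$occ
sorted[2] = ccur1$o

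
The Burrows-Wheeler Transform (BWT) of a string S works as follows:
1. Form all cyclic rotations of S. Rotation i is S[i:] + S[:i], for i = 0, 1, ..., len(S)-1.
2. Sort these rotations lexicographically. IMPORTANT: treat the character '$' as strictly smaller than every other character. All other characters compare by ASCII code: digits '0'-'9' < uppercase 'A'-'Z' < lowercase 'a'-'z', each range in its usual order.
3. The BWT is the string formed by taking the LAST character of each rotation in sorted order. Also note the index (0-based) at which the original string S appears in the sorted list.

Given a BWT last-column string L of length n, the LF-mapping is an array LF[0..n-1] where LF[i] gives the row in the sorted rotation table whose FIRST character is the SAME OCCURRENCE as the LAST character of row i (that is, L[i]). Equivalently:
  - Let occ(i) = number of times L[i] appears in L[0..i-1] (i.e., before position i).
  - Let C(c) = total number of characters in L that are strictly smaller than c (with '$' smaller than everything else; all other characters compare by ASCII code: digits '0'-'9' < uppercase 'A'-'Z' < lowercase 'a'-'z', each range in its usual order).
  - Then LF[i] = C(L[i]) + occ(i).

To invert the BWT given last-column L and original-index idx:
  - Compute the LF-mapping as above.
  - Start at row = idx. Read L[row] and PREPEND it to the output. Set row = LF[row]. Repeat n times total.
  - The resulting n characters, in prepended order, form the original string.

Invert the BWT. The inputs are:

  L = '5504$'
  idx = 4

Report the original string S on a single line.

Answer: 5045$

Derivation:
LF mapping: 3 4 1 2 0
Walk LF starting at row 4, prepending L[row]:
  step 1: row=4, L[4]='$', prepend. Next row=LF[4]=0
  step 2: row=0, L[0]='5', prepend. Next row=LF[0]=3
  step 3: row=3, L[3]='4', prepend. Next row=LF[3]=2
  step 4: row=2, L[2]='0', prepend. Next row=LF[2]=1
  step 5: row=1, L[1]='5', prepend. Next row=LF[1]=4
Reversed output: 5045$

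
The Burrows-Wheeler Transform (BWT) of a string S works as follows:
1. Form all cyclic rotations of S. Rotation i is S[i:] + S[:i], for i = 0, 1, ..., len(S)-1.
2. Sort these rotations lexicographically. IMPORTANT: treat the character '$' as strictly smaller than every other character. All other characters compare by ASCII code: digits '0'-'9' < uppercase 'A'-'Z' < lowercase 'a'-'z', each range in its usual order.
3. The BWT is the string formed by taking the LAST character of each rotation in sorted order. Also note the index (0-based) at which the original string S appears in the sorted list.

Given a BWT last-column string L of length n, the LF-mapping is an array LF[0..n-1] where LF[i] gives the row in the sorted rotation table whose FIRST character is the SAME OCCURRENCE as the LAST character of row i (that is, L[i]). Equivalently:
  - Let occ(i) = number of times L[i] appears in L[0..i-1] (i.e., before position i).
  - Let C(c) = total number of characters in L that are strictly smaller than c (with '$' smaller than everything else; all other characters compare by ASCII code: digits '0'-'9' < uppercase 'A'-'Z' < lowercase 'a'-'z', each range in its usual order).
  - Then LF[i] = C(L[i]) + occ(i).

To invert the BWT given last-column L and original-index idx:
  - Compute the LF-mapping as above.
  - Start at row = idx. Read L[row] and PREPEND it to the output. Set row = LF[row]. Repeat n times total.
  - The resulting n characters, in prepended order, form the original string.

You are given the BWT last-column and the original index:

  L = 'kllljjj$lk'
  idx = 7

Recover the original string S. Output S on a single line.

Answer: ljklljljk$

Derivation:
LF mapping: 4 6 7 8 1 2 3 0 9 5
Walk LF starting at row 7, prepending L[row]:
  step 1: row=7, L[7]='$', prepend. Next row=LF[7]=0
  step 2: row=0, L[0]='k', prepend. Next row=LF[0]=4
  step 3: row=4, L[4]='j', prepend. Next row=LF[4]=1
  step 4: row=1, L[1]='l', prepend. Next row=LF[1]=6
  step 5: row=6, L[6]='j', prepend. Next row=LF[6]=3
  step 6: row=3, L[3]='l', prepend. Next row=LF[3]=8
  step 7: row=8, L[8]='l', prepend. Next row=LF[8]=9
  step 8: row=9, L[9]='k', prepend. Next row=LF[9]=5
  step 9: row=5, L[5]='j', prepend. Next row=LF[5]=2
  step 10: row=2, L[2]='l', prepend. Next row=LF[2]=7
Reversed output: ljklljljk$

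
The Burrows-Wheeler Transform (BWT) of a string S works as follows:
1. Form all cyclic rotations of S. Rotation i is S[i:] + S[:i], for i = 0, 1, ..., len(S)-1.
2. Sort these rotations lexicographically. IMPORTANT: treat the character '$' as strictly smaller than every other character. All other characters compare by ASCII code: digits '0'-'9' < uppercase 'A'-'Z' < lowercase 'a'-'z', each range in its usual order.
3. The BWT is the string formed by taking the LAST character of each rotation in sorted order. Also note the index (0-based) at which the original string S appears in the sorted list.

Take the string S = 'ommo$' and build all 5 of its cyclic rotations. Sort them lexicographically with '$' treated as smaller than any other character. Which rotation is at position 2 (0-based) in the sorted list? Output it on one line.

Answer: mo$om

Derivation:
All 5 rotations (rotation i = S[i:]+S[:i]):
  rot[0] = ommo$
  rot[1] = mmo$o
  rot[2] = mo$om
  rot[3] = o$omm
  rot[4] = $ommo
Sorted (with $ < everything):
  sorted[0] = $ommo
  sorted[1] = mmo$o
  sorted[2] = mo$om
  sorted[3] = o$omm
  sorted[4] = ommo$
sorted[2] = mo$om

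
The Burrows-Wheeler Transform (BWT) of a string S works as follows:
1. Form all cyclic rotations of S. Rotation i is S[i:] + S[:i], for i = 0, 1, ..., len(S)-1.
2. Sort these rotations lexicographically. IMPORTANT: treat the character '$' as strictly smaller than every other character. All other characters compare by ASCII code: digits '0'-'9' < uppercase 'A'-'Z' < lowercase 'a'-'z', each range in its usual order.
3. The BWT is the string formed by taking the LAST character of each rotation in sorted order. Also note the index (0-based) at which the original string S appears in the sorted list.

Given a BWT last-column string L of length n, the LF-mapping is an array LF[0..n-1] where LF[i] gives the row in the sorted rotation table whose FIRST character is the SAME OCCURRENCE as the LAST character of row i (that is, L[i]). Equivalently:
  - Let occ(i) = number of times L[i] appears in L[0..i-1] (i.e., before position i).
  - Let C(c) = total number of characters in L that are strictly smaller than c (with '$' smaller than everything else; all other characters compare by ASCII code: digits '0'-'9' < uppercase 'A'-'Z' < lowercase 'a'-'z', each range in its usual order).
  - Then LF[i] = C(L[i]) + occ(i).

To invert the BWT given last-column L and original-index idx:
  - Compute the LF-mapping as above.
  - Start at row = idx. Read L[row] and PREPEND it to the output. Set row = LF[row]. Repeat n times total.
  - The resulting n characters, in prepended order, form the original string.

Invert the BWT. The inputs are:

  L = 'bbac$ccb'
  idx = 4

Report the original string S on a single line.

Answer: bcccbab$

Derivation:
LF mapping: 2 3 1 5 0 6 7 4
Walk LF starting at row 4, prepending L[row]:
  step 1: row=4, L[4]='$', prepend. Next row=LF[4]=0
  step 2: row=0, L[0]='b', prepend. Next row=LF[0]=2
  step 3: row=2, L[2]='a', prepend. Next row=LF[2]=1
  step 4: row=1, L[1]='b', prepend. Next row=LF[1]=3
  step 5: row=3, L[3]='c', prepend. Next row=LF[3]=5
  step 6: row=5, L[5]='c', prepend. Next row=LF[5]=6
  step 7: row=6, L[6]='c', prepend. Next row=LF[6]=7
  step 8: row=7, L[7]='b', prepend. Next row=LF[7]=4
Reversed output: bcccbab$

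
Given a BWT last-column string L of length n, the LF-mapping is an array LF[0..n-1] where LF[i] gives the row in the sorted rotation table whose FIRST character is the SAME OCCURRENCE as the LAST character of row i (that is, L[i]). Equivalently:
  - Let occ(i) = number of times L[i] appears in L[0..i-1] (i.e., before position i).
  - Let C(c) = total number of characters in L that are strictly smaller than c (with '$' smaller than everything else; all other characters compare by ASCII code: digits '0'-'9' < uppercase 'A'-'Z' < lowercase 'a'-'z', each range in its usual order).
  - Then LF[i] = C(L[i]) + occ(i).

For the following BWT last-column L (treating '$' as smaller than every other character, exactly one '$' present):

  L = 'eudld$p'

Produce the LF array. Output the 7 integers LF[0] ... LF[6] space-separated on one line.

Answer: 3 6 1 4 2 0 5

Derivation:
Char counts: '$':1, 'd':2, 'e':1, 'l':1, 'p':1, 'u':1
C (first-col start): C('$')=0, C('d')=1, C('e')=3, C('l')=4, C('p')=5, C('u')=6
L[0]='e': occ=0, LF[0]=C('e')+0=3+0=3
L[1]='u': occ=0, LF[1]=C('u')+0=6+0=6
L[2]='d': occ=0, LF[2]=C('d')+0=1+0=1
L[3]='l': occ=0, LF[3]=C('l')+0=4+0=4
L[4]='d': occ=1, LF[4]=C('d')+1=1+1=2
L[5]='$': occ=0, LF[5]=C('$')+0=0+0=0
L[6]='p': occ=0, LF[6]=C('p')+0=5+0=5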